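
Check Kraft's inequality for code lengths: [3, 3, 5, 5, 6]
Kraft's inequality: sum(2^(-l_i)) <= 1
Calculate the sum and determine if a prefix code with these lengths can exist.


Sum = 2^(-3) + 2^(-3) + 2^(-5) + 2^(-5) + 2^(-6)
    = 0.125 + 0.125 + 0.03125 + 0.03125 + 0.015625
    = 21/64 = 0.328125
Since 0.328125 <= 1, Kraft's inequality IS satisfied.
A prefix code with these lengths CAN exist.

Kraft sum = 0.328125. Satisfied.


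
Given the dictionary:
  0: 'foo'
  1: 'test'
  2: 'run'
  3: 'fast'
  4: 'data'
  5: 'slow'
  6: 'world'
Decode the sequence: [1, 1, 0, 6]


Look up each index in the dictionary:
  1 -> 'test'
  1 -> 'test'
  0 -> 'foo'
  6 -> 'world'

Decoded: "test test foo world"


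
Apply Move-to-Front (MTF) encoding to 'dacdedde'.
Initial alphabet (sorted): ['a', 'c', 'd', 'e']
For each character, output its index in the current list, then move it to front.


MTF encoding:
'd': index 2 in ['a', 'c', 'd', 'e'] -> ['d', 'a', 'c', 'e']
'a': index 1 in ['d', 'a', 'c', 'e'] -> ['a', 'd', 'c', 'e']
'c': index 2 in ['a', 'd', 'c', 'e'] -> ['c', 'a', 'd', 'e']
'd': index 2 in ['c', 'a', 'd', 'e'] -> ['d', 'c', 'a', 'e']
'e': index 3 in ['d', 'c', 'a', 'e'] -> ['e', 'd', 'c', 'a']
'd': index 1 in ['e', 'd', 'c', 'a'] -> ['d', 'e', 'c', 'a']
'd': index 0 in ['d', 'e', 'c', 'a'] -> ['d', 'e', 'c', 'a']
'e': index 1 in ['d', 'e', 'c', 'a'] -> ['e', 'd', 'c', 'a']


Output: [2, 1, 2, 2, 3, 1, 0, 1]


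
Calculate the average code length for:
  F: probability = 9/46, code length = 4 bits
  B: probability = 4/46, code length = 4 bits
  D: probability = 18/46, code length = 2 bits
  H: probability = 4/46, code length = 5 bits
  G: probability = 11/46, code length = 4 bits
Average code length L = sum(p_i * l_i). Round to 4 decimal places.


Weighted contributions p_i * l_i:
  F: (9/46) * 4 = 36/46
  B: (4/46) * 4 = 16/46
  D: (18/46) * 2 = 36/46
  H: (4/46) * 5 = 20/46
  G: (11/46) * 4 = 44/46
Sum = (36 + 16 + 36 + 20 + 44)/46 = 152/46

L = 152/46 = 3.3043 bits/symbol


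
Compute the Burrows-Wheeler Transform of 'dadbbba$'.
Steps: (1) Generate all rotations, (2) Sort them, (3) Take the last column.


Rotations (sorted):
  0: $dadbbba -> last char: a
  1: a$dadbbb -> last char: b
  2: adbbba$d -> last char: d
  3: ba$dadbb -> last char: b
  4: bba$dadb -> last char: b
  5: bbba$dad -> last char: d
  6: dadbbba$ -> last char: $
  7: dbbba$da -> last char: a


BWT = abdbbd$a


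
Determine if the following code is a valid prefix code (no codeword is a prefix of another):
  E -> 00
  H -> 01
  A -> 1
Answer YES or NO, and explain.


Checking each pair (does one codeword prefix another?):
  E='00' vs H='01': no prefix
  E='00' vs A='1': no prefix
  H='01' vs E='00': no prefix
  H='01' vs A='1': no prefix
  A='1' vs E='00': no prefix
  A='1' vs H='01': no prefix
No violation found over all pairs.

YES -- this is a valid prefix code. No codeword is a prefix of any other codeword.


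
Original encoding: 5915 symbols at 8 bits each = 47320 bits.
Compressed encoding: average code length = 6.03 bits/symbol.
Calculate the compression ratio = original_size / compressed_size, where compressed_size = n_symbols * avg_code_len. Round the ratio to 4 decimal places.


original_size = n_symbols * orig_bits = 5915 * 8 = 47320 bits
compressed_size = n_symbols * avg_code_len = 5915 * 6.03 = 35667.45 bits
ratio = original_size / compressed_size = 47320 / 35667.45 = 1.3267

Compression ratio = 1.3267


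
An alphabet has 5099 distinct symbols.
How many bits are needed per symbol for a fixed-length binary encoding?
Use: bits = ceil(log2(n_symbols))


log2(5099) = 12.316
Bracket: 2^12 = 4096 < 5099 <= 2^13 = 8192
So ceil(log2(5099)) = 13

bits = ceil(log2(5099)) = ceil(12.316) = 13 bits


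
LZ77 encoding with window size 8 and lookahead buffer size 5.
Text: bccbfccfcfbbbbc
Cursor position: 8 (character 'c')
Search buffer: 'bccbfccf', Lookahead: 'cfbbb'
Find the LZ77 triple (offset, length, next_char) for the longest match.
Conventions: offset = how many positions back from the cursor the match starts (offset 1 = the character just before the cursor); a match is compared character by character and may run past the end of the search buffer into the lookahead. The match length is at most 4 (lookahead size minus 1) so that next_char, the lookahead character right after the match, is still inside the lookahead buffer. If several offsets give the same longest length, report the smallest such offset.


Try each offset into the search buffer:
  offset=1 (pos 7, char 'f'): match length 0
  offset=2 (pos 6, char 'c'): match length 2
  offset=3 (pos 5, char 'c'): match length 1
  offset=4 (pos 4, char 'f'): match length 0
  offset=5 (pos 3, char 'b'): match length 0
  offset=6 (pos 2, char 'c'): match length 1
  offset=7 (pos 1, char 'c'): match length 1
  offset=8 (pos 0, char 'b'): match length 0
Longest match has length 2 at offset 2.
next_char = character at position 8 + 2 = 10 -> 'b'

Best match: offset=2, length=2 (matching 'cf' starting at position 6)
LZ77 triple: (2, 2, 'b')


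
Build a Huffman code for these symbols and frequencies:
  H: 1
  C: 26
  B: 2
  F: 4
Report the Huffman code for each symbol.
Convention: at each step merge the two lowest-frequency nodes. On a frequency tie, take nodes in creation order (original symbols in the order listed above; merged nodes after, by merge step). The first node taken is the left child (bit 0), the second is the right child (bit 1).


Huffman tree construction:
Step 1: Merge H(1) + B(2) = 3
Step 2: Merge (H+B)(3) + F(4) = 7
Step 3: Merge ((H+B)+F)(7) + C(26) = 33
Read each symbol's code off the tree from the root (left child = 0, right child = 1).

Codes:
  H: 000 (length 3)
  C: 1 (length 1)
  B: 001 (length 3)
  F: 01 (length 2)
Average code length: 43/33 = 1.3030 bits/symbol


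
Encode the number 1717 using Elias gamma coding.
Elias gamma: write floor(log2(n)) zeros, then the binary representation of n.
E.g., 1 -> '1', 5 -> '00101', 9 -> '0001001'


num_bits = floor(log2(1717)) + 1 = 11
leading_zeros = num_bits - 1 = 10
binary(1717) = 11010110101

Elias gamma(1717) = '0000000000' + '11010110101' = 000000000011010110101 (21 bits)


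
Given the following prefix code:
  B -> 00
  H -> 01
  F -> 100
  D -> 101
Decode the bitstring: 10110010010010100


Decoding step by step:
Bits 101 -> D
Bits 100 -> F
Bits 100 -> F
Bits 100 -> F
Bits 101 -> D
Bits 00 -> B


Decoded message: DFFFDB


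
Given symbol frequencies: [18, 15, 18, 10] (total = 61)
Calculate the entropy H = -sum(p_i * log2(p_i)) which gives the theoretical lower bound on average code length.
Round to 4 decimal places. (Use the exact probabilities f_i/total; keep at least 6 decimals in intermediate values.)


Per-symbol terms -p_i * log2(p_i) with p_i = f_i/61:
  p = 18/61 = 0.295082: log2(p) = -1.760812, -p*log2(p) = 0.519584
  p = 15/61 = 0.245902: log2(p) = -2.023847, -p*log2(p) = 0.497667
  p = 18/61 = 0.295082: log2(p) = -1.760812, -p*log2(p) = 0.519584
  p = 10/61 = 0.163934: log2(p) = -2.608809, -p*log2(p) = 0.427674
H = 0.519584 + 0.497667 + 0.519584 + 0.427674 = 1.964509

H = 1.9645 bits/symbol


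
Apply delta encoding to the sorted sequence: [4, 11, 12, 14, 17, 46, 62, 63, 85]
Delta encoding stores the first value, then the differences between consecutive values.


First value: 4
Deltas:
  11 - 4 = 7
  12 - 11 = 1
  14 - 12 = 2
  17 - 14 = 3
  46 - 17 = 29
  62 - 46 = 16
  63 - 62 = 1
  85 - 63 = 22


Delta encoded: [4, 7, 1, 2, 3, 29, 16, 1, 22]


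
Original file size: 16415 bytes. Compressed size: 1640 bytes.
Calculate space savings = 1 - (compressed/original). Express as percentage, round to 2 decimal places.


ratio = compressed/original = 1640/16415 = 0.099909
savings = 1 - ratio = 1 - 0.099909 = 0.900091
as a percentage: 0.900091 * 100 = 90.01%

Space savings = 1 - 1640/16415 = 90.01%


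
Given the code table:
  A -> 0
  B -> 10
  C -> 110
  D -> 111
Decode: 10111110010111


Decoding:
10 -> B
111 -> D
110 -> C
0 -> A
10 -> B
111 -> D


Result: BDCABD


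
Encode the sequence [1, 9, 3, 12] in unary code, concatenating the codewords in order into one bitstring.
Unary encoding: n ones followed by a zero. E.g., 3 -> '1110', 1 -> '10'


Encode each number as n ones followed by a terminating 0:
  1 -> 10 (2 bits)
  9 -> 1111111110 (10 bits)
  3 -> 1110 (4 bits)
  12 -> 1111111111110 (13 bits)
Total length = 2 + 10 + 4 + 13 = 29 bits.

Unary([1, 9, 3, 12]) = 10111111111011101111111111110 (29 bits)


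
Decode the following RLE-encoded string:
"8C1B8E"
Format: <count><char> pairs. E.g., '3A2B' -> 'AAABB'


Expanding each <count><char> pair:
  8C -> 'CCCCCCCC'
  1B -> 'B'
  8E -> 'EEEEEEEE'

Decoded = CCCCCCCCBEEEEEEEE


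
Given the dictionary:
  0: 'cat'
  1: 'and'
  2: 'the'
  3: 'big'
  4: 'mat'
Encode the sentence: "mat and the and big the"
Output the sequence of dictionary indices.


Look up each word in the dictionary:
  'mat' -> 4
  'and' -> 1
  'the' -> 2
  'and' -> 1
  'big' -> 3
  'the' -> 2

Encoded: [4, 1, 2, 1, 3, 2]


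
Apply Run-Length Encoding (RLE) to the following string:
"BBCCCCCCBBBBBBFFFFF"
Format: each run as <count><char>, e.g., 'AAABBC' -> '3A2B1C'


Scanning runs left to right:
  i=0: run of 'B' x 2 -> '2B'
  i=2: run of 'C' x 6 -> '6C'
  i=8: run of 'B' x 6 -> '6B'
  i=14: run of 'F' x 5 -> '5F'

RLE = 2B6C6B5F


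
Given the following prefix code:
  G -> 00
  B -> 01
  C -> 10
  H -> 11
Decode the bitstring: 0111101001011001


Decoding step by step:
Bits 01 -> B
Bits 11 -> H
Bits 10 -> C
Bits 10 -> C
Bits 01 -> B
Bits 01 -> B
Bits 10 -> C
Bits 01 -> B


Decoded message: BHCCBBCB


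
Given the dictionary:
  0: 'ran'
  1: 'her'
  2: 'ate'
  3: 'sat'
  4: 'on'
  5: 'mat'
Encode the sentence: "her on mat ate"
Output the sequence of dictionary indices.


Look up each word in the dictionary:
  'her' -> 1
  'on' -> 4
  'mat' -> 5
  'ate' -> 2

Encoded: [1, 4, 5, 2]


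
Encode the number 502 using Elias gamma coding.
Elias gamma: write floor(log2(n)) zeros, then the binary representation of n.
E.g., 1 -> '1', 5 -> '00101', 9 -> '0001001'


num_bits = floor(log2(502)) + 1 = 9
leading_zeros = num_bits - 1 = 8
binary(502) = 111110110

Elias gamma(502) = '00000000' + '111110110' = 00000000111110110 (17 bits)


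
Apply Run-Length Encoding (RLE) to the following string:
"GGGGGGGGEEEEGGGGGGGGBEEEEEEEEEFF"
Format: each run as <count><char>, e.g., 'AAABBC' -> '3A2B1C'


Scanning runs left to right:
  i=0: run of 'G' x 8 -> '8G'
  i=8: run of 'E' x 4 -> '4E'
  i=12: run of 'G' x 8 -> '8G'
  i=20: run of 'B' x 1 -> '1B'
  i=21: run of 'E' x 9 -> '9E'
  i=30: run of 'F' x 2 -> '2F'

RLE = 8G4E8G1B9E2F


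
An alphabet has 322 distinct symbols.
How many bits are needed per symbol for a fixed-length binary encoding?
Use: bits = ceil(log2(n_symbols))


log2(322) = 8.3309
Bracket: 2^8 = 256 < 322 <= 2^9 = 512
So ceil(log2(322)) = 9

bits = ceil(log2(322)) = ceil(8.3309) = 9 bits


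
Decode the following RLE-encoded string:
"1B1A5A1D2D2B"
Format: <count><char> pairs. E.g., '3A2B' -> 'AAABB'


Expanding each <count><char> pair:
  1B -> 'B'
  1A -> 'A'
  5A -> 'AAAAA'
  1D -> 'D'
  2D -> 'DD'
  2B -> 'BB'

Decoded = BAAAAAADDDBB


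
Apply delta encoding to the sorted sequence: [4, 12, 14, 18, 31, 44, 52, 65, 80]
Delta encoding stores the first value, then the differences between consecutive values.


First value: 4
Deltas:
  12 - 4 = 8
  14 - 12 = 2
  18 - 14 = 4
  31 - 18 = 13
  44 - 31 = 13
  52 - 44 = 8
  65 - 52 = 13
  80 - 65 = 15


Delta encoded: [4, 8, 2, 4, 13, 13, 8, 13, 15]


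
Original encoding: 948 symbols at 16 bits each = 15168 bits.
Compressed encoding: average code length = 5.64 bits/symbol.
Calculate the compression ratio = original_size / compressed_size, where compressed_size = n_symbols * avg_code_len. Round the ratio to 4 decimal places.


original_size = n_symbols * orig_bits = 948 * 16 = 15168 bits
compressed_size = n_symbols * avg_code_len = 948 * 5.64 = 5346.72 bits
ratio = original_size / compressed_size = 15168 / 5346.72 = 2.8369

Compression ratio = 2.8369


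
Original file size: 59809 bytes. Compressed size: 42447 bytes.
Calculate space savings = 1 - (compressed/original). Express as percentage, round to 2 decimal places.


ratio = compressed/original = 42447/59809 = 0.709709
savings = 1 - ratio = 1 - 0.709709 = 0.290291
as a percentage: 0.290291 * 100 = 29.03%

Space savings = 1 - 42447/59809 = 29.03%


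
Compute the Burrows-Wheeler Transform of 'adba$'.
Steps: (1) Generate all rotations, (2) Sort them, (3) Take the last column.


Rotations (sorted):
  0: $adba -> last char: a
  1: a$adb -> last char: b
  2: adba$ -> last char: $
  3: ba$ad -> last char: d
  4: dba$a -> last char: a


BWT = ab$da


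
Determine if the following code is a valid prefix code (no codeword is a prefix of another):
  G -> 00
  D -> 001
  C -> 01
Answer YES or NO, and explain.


Checking each pair (does one codeword prefix another?):
  G='00' vs D='001': prefix -- VIOLATION

NO -- this is NOT a valid prefix code. G (00) is a prefix of D (001).


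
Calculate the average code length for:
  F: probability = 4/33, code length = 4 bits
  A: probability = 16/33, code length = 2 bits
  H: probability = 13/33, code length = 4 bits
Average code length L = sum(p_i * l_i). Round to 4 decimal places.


Weighted contributions p_i * l_i:
  F: (4/33) * 4 = 16/33
  A: (16/33) * 2 = 32/33
  H: (13/33) * 4 = 52/33
Sum = (16 + 32 + 52)/33 = 100/33

L = 100/33 = 3.0303 bits/symbol


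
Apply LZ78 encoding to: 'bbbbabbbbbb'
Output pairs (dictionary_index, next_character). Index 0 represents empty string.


LZ78 encoding steps:
Dictionary: {0: ''}
Step 1: w='' (idx 0), next='b' -> output (0, 'b'), add 'b' as idx 1
Step 2: w='b' (idx 1), next='b' -> output (1, 'b'), add 'bb' as idx 2
Step 3: w='b' (idx 1), next='a' -> output (1, 'a'), add 'ba' as idx 3
Step 4: w='bb' (idx 2), next='b' -> output (2, 'b'), add 'bbb' as idx 4
Step 5: w='bbb' (idx 4), end of input -> output (4, '')


Encoded: [(0, 'b'), (1, 'b'), (1, 'a'), (2, 'b'), (4, '')]


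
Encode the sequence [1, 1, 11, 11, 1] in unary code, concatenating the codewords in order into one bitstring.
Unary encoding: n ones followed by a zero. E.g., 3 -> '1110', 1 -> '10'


Encode each number as n ones followed by a terminating 0:
  1 -> 10 (2 bits)
  1 -> 10 (2 bits)
  11 -> 111111111110 (12 bits)
  11 -> 111111111110 (12 bits)
  1 -> 10 (2 bits)
Total length = 2 + 2 + 12 + 12 + 2 = 30 bits.

Unary([1, 1, 11, 11, 1]) = 101011111111111011111111111010 (30 bits)


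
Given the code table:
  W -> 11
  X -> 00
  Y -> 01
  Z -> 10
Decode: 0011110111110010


Decoding:
00 -> X
11 -> W
11 -> W
01 -> Y
11 -> W
11 -> W
00 -> X
10 -> Z


Result: XWWYWWXZ


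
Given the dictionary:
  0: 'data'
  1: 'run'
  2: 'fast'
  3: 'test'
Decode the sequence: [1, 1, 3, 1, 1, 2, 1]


Look up each index in the dictionary:
  1 -> 'run'
  1 -> 'run'
  3 -> 'test'
  1 -> 'run'
  1 -> 'run'
  2 -> 'fast'
  1 -> 'run'

Decoded: "run run test run run fast run"


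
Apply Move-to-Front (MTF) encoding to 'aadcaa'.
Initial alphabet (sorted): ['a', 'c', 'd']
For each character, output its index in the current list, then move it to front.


MTF encoding:
'a': index 0 in ['a', 'c', 'd'] -> ['a', 'c', 'd']
'a': index 0 in ['a', 'c', 'd'] -> ['a', 'c', 'd']
'd': index 2 in ['a', 'c', 'd'] -> ['d', 'a', 'c']
'c': index 2 in ['d', 'a', 'c'] -> ['c', 'd', 'a']
'a': index 2 in ['c', 'd', 'a'] -> ['a', 'c', 'd']
'a': index 0 in ['a', 'c', 'd'] -> ['a', 'c', 'd']


Output: [0, 0, 2, 2, 2, 0]


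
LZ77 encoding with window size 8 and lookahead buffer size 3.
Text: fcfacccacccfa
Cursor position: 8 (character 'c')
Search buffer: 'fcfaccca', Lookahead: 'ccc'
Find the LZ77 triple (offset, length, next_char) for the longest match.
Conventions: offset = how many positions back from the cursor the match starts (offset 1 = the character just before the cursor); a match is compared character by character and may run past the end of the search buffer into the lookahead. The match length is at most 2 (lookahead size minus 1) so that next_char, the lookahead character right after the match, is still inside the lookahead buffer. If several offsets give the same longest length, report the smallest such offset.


Try each offset into the search buffer:
  offset=1 (pos 7, char 'a'): match length 0
  offset=2 (pos 6, char 'c'): match length 1
  offset=3 (pos 5, char 'c'): match length 2
  offset=4 (pos 4, char 'c'): match length 2
  offset=5 (pos 3, char 'a'): match length 0
  offset=6 (pos 2, char 'f'): match length 0
  offset=7 (pos 1, char 'c'): match length 1
  offset=8 (pos 0, char 'f'): match length 0
Longest match has length 2, found at offsets 3, 4; take the smallest, offset 3.
next_char = character at position 8 + 2 = 10 -> 'c'

Best match: offset=3, length=2 (matching 'cc' starting at position 5)
LZ77 triple: (3, 2, 'c')


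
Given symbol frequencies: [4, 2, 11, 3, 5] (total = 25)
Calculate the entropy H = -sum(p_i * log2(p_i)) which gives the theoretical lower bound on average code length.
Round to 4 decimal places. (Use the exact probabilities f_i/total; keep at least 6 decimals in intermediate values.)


Per-symbol terms -p_i * log2(p_i) with p_i = f_i/25:
  p = 4/25 = 0.160000: log2(p) = -2.643856, -p*log2(p) = 0.423017
  p = 2/25 = 0.080000: log2(p) = -3.643856, -p*log2(p) = 0.291508
  p = 11/25 = 0.440000: log2(p) = -1.184425, -p*log2(p) = 0.521147
  p = 3/25 = 0.120000: log2(p) = -3.058894, -p*log2(p) = 0.367067
  p = 5/25 = 0.200000: log2(p) = -2.321928, -p*log2(p) = 0.464386
H = 0.423017 + 0.291508 + 0.521147 + 0.367067 + 0.464386 = 2.067125

H = 2.0671 bits/symbol


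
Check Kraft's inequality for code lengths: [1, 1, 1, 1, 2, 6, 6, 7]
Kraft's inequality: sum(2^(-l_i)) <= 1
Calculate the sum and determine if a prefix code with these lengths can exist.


Sum = 2^(-1) + 2^(-1) + 2^(-1) + 2^(-1) + 2^(-2) + 2^(-6) + 2^(-6) + 2^(-7)
    = 0.5 + 0.5 + 0.5 + 0.5 + 0.25 + 0.015625 + 0.015625 + 0.0078125
    = 293/128 = 2.2890625
Since 2.2890625 > 1, Kraft's inequality is NOT satisfied.
A prefix code with these lengths CANNOT exist.

Kraft sum = 2.2890625. Not satisfied.


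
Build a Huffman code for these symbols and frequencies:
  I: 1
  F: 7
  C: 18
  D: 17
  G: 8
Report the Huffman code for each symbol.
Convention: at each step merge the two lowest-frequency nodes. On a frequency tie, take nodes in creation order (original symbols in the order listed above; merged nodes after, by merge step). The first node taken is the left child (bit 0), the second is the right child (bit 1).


Huffman tree construction:
Step 1: Merge I(1) + F(7) = 8
Step 2: Merge G(8) + (I+F)(8) = 16
Step 3: Merge (G+(I+F))(16) + D(17) = 33
Step 4: Merge C(18) + ((G+(I+F))+D)(33) = 51
Read each symbol's code off the tree from the root (left child = 0, right child = 1).

Codes:
  I: 1010 (length 4)
  F: 1011 (length 4)
  C: 0 (length 1)
  D: 11 (length 2)
  G: 100 (length 3)
Average code length: 108/51 = 2.1176 bits/symbol


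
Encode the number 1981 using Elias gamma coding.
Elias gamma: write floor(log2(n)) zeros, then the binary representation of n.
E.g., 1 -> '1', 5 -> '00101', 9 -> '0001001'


num_bits = floor(log2(1981)) + 1 = 11
leading_zeros = num_bits - 1 = 10
binary(1981) = 11110111101

Elias gamma(1981) = '0000000000' + '11110111101' = 000000000011110111101 (21 bits)


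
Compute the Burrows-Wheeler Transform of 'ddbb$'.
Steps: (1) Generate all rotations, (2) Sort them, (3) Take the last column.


Rotations (sorted):
  0: $ddbb -> last char: b
  1: b$ddb -> last char: b
  2: bb$dd -> last char: d
  3: dbb$d -> last char: d
  4: ddbb$ -> last char: $


BWT = bbdd$


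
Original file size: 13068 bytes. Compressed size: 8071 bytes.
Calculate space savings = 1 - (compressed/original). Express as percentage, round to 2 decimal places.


ratio = compressed/original = 8071/13068 = 0.617616
savings = 1 - ratio = 1 - 0.617616 = 0.382384
as a percentage: 0.382384 * 100 = 38.24%

Space savings = 1 - 8071/13068 = 38.24%


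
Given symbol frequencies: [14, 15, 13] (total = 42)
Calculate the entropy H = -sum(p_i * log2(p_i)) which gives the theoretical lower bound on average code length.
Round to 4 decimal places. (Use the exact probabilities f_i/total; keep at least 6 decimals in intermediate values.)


Per-symbol terms -p_i * log2(p_i) with p_i = f_i/42:
  p = 14/42 = 0.333333: log2(p) = -1.584963, -p*log2(p) = 0.528321
  p = 15/42 = 0.357143: log2(p) = -1.485427, -p*log2(p) = 0.530510
  p = 13/42 = 0.309524: log2(p) = -1.691878, -p*log2(p) = 0.523676
H = 0.528321 + 0.530510 + 0.523676 = 1.582507

H = 1.5825 bits/symbol


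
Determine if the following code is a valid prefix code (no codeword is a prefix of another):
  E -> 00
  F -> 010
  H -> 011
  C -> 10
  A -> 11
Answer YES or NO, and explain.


Checking each pair (does one codeword prefix another?):
  E='00' vs F='010': no prefix
  E='00' vs H='011': no prefix
  E='00' vs C='10': no prefix
  E='00' vs A='11': no prefix
  F='010' vs E='00': no prefix
  F='010' vs H='011': no prefix
  F='010' vs C='10': no prefix
  F='010' vs A='11': no prefix
  H='011' vs E='00': no prefix
  H='011' vs F='010': no prefix
  H='011' vs C='10': no prefix
  H='011' vs A='11': no prefix
  C='10' vs E='00': no prefix
  C='10' vs F='010': no prefix
  C='10' vs H='011': no prefix
  C='10' vs A='11': no prefix
  A='11' vs E='00': no prefix
  A='11' vs F='010': no prefix
  A='11' vs H='011': no prefix
  A='11' vs C='10': no prefix
No violation found over all pairs.

YES -- this is a valid prefix code. No codeword is a prefix of any other codeword.


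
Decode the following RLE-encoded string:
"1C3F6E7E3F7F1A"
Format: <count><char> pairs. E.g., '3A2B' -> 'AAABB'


Expanding each <count><char> pair:
  1C -> 'C'
  3F -> 'FFF'
  6E -> 'EEEEEE'
  7E -> 'EEEEEEE'
  3F -> 'FFF'
  7F -> 'FFFFFFF'
  1A -> 'A'

Decoded = CFFFEEEEEEEEEEEEEFFFFFFFFFFA


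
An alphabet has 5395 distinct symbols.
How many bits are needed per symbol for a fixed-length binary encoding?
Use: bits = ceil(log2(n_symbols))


log2(5395) = 12.3974
Bracket: 2^12 = 4096 < 5395 <= 2^13 = 8192
So ceil(log2(5395)) = 13

bits = ceil(log2(5395)) = ceil(12.3974) = 13 bits


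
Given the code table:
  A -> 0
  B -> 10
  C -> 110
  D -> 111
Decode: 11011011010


Decoding:
110 -> C
110 -> C
110 -> C
10 -> B


Result: CCCB


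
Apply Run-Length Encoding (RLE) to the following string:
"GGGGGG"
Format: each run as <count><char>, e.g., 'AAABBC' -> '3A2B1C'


Scanning runs left to right:
  i=0: run of 'G' x 6 -> '6G'

RLE = 6G


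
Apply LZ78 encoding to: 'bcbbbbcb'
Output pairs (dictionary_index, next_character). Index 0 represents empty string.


LZ78 encoding steps:
Dictionary: {0: ''}
Step 1: w='' (idx 0), next='b' -> output (0, 'b'), add 'b' as idx 1
Step 2: w='' (idx 0), next='c' -> output (0, 'c'), add 'c' as idx 2
Step 3: w='b' (idx 1), next='b' -> output (1, 'b'), add 'bb' as idx 3
Step 4: w='bb' (idx 3), next='c' -> output (3, 'c'), add 'bbc' as idx 4
Step 5: w='b' (idx 1), end of input -> output (1, '')


Encoded: [(0, 'b'), (0, 'c'), (1, 'b'), (3, 'c'), (1, '')]


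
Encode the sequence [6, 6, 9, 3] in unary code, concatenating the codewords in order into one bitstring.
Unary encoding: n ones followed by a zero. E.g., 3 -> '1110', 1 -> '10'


Encode each number as n ones followed by a terminating 0:
  6 -> 1111110 (7 bits)
  6 -> 1111110 (7 bits)
  9 -> 1111111110 (10 bits)
  3 -> 1110 (4 bits)
Total length = 7 + 7 + 10 + 4 = 28 bits.

Unary([6, 6, 9, 3]) = 1111110111111011111111101110 (28 bits)


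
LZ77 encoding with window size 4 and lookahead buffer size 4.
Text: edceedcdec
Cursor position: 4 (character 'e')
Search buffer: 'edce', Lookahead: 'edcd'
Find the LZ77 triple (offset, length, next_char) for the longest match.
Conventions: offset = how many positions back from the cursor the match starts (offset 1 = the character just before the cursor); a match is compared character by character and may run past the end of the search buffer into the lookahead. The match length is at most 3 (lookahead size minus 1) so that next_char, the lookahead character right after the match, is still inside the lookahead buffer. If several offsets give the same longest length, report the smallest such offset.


Try each offset into the search buffer:
  offset=1 (pos 3, char 'e'): match length 1
  offset=2 (pos 2, char 'c'): match length 0
  offset=3 (pos 1, char 'd'): match length 0
  offset=4 (pos 0, char 'e'): match length 3
Longest match has length 3 at offset 4.
next_char = character at position 4 + 3 = 7 -> 'd'

Best match: offset=4, length=3 (matching 'edc' starting at position 0)
LZ77 triple: (4, 3, 'd')


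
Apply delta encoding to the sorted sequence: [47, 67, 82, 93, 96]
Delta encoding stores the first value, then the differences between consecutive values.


First value: 47
Deltas:
  67 - 47 = 20
  82 - 67 = 15
  93 - 82 = 11
  96 - 93 = 3


Delta encoded: [47, 20, 15, 11, 3]


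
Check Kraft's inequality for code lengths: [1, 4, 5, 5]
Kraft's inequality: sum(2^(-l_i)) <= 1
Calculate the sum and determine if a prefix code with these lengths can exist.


Sum = 2^(-1) + 2^(-4) + 2^(-5) + 2^(-5)
    = 0.5 + 0.0625 + 0.03125 + 0.03125
    = 20/32 = 0.625
Since 0.625 <= 1, Kraft's inequality IS satisfied.
A prefix code with these lengths CAN exist.

Kraft sum = 0.625. Satisfied.


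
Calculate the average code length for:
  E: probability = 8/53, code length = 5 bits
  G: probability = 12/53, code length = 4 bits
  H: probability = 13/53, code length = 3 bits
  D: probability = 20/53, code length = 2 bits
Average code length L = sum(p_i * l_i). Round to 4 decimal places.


Weighted contributions p_i * l_i:
  E: (8/53) * 5 = 40/53
  G: (12/53) * 4 = 48/53
  H: (13/53) * 3 = 39/53
  D: (20/53) * 2 = 40/53
Sum = (40 + 48 + 39 + 40)/53 = 167/53

L = 167/53 = 3.1509 bits/symbol


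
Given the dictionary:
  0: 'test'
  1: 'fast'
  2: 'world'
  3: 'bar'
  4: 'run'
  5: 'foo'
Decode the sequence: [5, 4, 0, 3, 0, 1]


Look up each index in the dictionary:
  5 -> 'foo'
  4 -> 'run'
  0 -> 'test'
  3 -> 'bar'
  0 -> 'test'
  1 -> 'fast'

Decoded: "foo run test bar test fast"


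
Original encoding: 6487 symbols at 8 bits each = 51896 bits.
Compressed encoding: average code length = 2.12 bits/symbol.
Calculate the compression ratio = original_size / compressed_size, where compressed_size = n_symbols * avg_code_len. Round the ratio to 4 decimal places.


original_size = n_symbols * orig_bits = 6487 * 8 = 51896 bits
compressed_size = n_symbols * avg_code_len = 6487 * 2.12 = 13752.44 bits
ratio = original_size / compressed_size = 51896 / 13752.44 = 3.7736

Compression ratio = 3.7736


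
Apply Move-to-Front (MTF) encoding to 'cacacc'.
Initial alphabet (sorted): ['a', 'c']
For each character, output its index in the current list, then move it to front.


MTF encoding:
'c': index 1 in ['a', 'c'] -> ['c', 'a']
'a': index 1 in ['c', 'a'] -> ['a', 'c']
'c': index 1 in ['a', 'c'] -> ['c', 'a']
'a': index 1 in ['c', 'a'] -> ['a', 'c']
'c': index 1 in ['a', 'c'] -> ['c', 'a']
'c': index 0 in ['c', 'a'] -> ['c', 'a']


Output: [1, 1, 1, 1, 1, 0]


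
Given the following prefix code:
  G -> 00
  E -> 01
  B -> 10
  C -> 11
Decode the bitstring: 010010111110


Decoding step by step:
Bits 01 -> E
Bits 00 -> G
Bits 10 -> B
Bits 11 -> C
Bits 11 -> C
Bits 10 -> B


Decoded message: EGBCCB


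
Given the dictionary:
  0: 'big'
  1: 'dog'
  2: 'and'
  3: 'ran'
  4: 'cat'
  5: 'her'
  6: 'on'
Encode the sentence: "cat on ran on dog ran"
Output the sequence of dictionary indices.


Look up each word in the dictionary:
  'cat' -> 4
  'on' -> 6
  'ran' -> 3
  'on' -> 6
  'dog' -> 1
  'ran' -> 3

Encoded: [4, 6, 3, 6, 1, 3]


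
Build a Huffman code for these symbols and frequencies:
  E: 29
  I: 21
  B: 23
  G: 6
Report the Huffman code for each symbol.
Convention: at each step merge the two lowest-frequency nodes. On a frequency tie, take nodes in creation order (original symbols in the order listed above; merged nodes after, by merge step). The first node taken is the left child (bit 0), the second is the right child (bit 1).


Huffman tree construction:
Step 1: Merge G(6) + I(21) = 27
Step 2: Merge B(23) + (G+I)(27) = 50
Step 3: Merge E(29) + (B+(G+I))(50) = 79
Read each symbol's code off the tree from the root (left child = 0, right child = 1).

Codes:
  E: 0 (length 1)
  I: 111 (length 3)
  B: 10 (length 2)
  G: 110 (length 3)
Average code length: 156/79 = 1.9747 bits/symbol


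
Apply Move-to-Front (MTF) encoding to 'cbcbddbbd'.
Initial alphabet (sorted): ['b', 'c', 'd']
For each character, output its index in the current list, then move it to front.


MTF encoding:
'c': index 1 in ['b', 'c', 'd'] -> ['c', 'b', 'd']
'b': index 1 in ['c', 'b', 'd'] -> ['b', 'c', 'd']
'c': index 1 in ['b', 'c', 'd'] -> ['c', 'b', 'd']
'b': index 1 in ['c', 'b', 'd'] -> ['b', 'c', 'd']
'd': index 2 in ['b', 'c', 'd'] -> ['d', 'b', 'c']
'd': index 0 in ['d', 'b', 'c'] -> ['d', 'b', 'c']
'b': index 1 in ['d', 'b', 'c'] -> ['b', 'd', 'c']
'b': index 0 in ['b', 'd', 'c'] -> ['b', 'd', 'c']
'd': index 1 in ['b', 'd', 'c'] -> ['d', 'b', 'c']


Output: [1, 1, 1, 1, 2, 0, 1, 0, 1]


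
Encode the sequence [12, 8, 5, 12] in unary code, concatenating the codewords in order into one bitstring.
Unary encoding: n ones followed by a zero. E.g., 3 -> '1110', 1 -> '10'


Encode each number as n ones followed by a terminating 0:
  12 -> 1111111111110 (13 bits)
  8 -> 111111110 (9 bits)
  5 -> 111110 (6 bits)
  12 -> 1111111111110 (13 bits)
Total length = 13 + 9 + 6 + 13 = 41 bits.

Unary([12, 8, 5, 12]) = 11111111111101111111101111101111111111110 (41 bits)


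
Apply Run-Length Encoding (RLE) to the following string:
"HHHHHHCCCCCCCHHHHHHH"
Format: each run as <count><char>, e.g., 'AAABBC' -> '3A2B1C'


Scanning runs left to right:
  i=0: run of 'H' x 6 -> '6H'
  i=6: run of 'C' x 7 -> '7C'
  i=13: run of 'H' x 7 -> '7H'

RLE = 6H7C7H


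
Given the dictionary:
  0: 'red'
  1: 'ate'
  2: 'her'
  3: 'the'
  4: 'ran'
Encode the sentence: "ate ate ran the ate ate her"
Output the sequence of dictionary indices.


Look up each word in the dictionary:
  'ate' -> 1
  'ate' -> 1
  'ran' -> 4
  'the' -> 3
  'ate' -> 1
  'ate' -> 1
  'her' -> 2

Encoded: [1, 1, 4, 3, 1, 1, 2]


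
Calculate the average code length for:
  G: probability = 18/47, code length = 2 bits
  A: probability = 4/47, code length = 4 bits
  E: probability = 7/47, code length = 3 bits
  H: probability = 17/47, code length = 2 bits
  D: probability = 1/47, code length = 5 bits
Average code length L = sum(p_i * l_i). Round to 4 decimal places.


Weighted contributions p_i * l_i:
  G: (18/47) * 2 = 36/47
  A: (4/47) * 4 = 16/47
  E: (7/47) * 3 = 21/47
  H: (17/47) * 2 = 34/47
  D: (1/47) * 5 = 5/47
Sum = (36 + 16 + 21 + 34 + 5)/47 = 112/47

L = 112/47 = 2.3830 bits/symbol


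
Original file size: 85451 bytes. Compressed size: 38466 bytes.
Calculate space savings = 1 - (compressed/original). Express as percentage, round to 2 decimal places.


ratio = compressed/original = 38466/85451 = 0.450153
savings = 1 - ratio = 1 - 0.450153 = 0.549847
as a percentage: 0.549847 * 100 = 54.98%

Space savings = 1 - 38466/85451 = 54.98%


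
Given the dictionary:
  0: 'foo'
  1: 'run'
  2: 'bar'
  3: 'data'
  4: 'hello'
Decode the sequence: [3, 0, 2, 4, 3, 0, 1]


Look up each index in the dictionary:
  3 -> 'data'
  0 -> 'foo'
  2 -> 'bar'
  4 -> 'hello'
  3 -> 'data'
  0 -> 'foo'
  1 -> 'run'

Decoded: "data foo bar hello data foo run"


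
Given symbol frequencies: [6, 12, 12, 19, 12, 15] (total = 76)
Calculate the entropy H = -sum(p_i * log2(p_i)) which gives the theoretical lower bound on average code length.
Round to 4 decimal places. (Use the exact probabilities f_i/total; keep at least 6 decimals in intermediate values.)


Per-symbol terms -p_i * log2(p_i) with p_i = f_i/76:
  p = 6/76 = 0.078947: log2(p) = -3.662965, -p*log2(p) = 0.289181
  p = 12/76 = 0.157895: log2(p) = -2.662965, -p*log2(p) = 0.420468
  p = 12/76 = 0.157895: log2(p) = -2.662965, -p*log2(p) = 0.420468
  p = 19/76 = 0.250000: log2(p) = -2.000000, -p*log2(p) = 0.500000
  p = 12/76 = 0.157895: log2(p) = -2.662965, -p*log2(p) = 0.420468
  p = 15/76 = 0.197368: log2(p) = -2.341037, -p*log2(p) = 0.462047
H = 0.289181 + 0.420468 + 0.420468 + 0.500000 + 0.420468 + 0.462047 = 2.512632

H = 2.5126 bits/symbol


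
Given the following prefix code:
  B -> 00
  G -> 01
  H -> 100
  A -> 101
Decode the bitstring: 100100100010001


Decoding step by step:
Bits 100 -> H
Bits 100 -> H
Bits 100 -> H
Bits 01 -> G
Bits 00 -> B
Bits 01 -> G


Decoded message: HHHGBG


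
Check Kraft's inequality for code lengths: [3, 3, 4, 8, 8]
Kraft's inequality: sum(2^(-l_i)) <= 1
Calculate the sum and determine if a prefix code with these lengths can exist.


Sum = 2^(-3) + 2^(-3) + 2^(-4) + 2^(-8) + 2^(-8)
    = 0.125 + 0.125 + 0.0625 + 0.00390625 + 0.00390625
    = 82/256 = 0.3203125
Since 0.3203125 <= 1, Kraft's inequality IS satisfied.
A prefix code with these lengths CAN exist.

Kraft sum = 0.3203125. Satisfied.


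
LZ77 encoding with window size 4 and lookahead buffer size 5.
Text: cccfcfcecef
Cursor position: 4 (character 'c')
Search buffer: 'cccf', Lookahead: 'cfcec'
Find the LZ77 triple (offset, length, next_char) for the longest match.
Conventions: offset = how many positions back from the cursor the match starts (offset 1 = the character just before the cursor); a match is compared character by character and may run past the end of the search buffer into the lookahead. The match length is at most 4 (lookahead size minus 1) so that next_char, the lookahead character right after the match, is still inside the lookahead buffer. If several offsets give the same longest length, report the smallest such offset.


Try each offset into the search buffer:
  offset=1 (pos 3, char 'f'): match length 0
  offset=2 (pos 2, char 'c'): match length 3
  offset=3 (pos 1, char 'c'): match length 1
  offset=4 (pos 0, char 'c'): match length 1
Longest match has length 3 at offset 2.
next_char = character at position 4 + 3 = 7 -> 'e'

Best match: offset=2, length=3 (matching 'cfc' starting at position 2)
LZ77 triple: (2, 3, 'e')


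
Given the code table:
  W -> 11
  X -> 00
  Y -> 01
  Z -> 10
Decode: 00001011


Decoding:
00 -> X
00 -> X
10 -> Z
11 -> W


Result: XXZW


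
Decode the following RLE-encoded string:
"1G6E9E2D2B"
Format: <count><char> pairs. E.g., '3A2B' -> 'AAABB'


Expanding each <count><char> pair:
  1G -> 'G'
  6E -> 'EEEEEE'
  9E -> 'EEEEEEEEE'
  2D -> 'DD'
  2B -> 'BB'

Decoded = GEEEEEEEEEEEEEEEDDBB


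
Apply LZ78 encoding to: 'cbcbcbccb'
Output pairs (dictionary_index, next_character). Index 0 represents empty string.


LZ78 encoding steps:
Dictionary: {0: ''}
Step 1: w='' (idx 0), next='c' -> output (0, 'c'), add 'c' as idx 1
Step 2: w='' (idx 0), next='b' -> output (0, 'b'), add 'b' as idx 2
Step 3: w='c' (idx 1), next='b' -> output (1, 'b'), add 'cb' as idx 3
Step 4: w='cb' (idx 3), next='c' -> output (3, 'c'), add 'cbc' as idx 4
Step 5: w='cb' (idx 3), end of input -> output (3, '')


Encoded: [(0, 'c'), (0, 'b'), (1, 'b'), (3, 'c'), (3, '')]


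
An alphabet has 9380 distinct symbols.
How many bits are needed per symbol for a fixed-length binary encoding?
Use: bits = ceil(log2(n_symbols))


log2(9380) = 13.1954
Bracket: 2^13 = 8192 < 9380 <= 2^14 = 16384
So ceil(log2(9380)) = 14

bits = ceil(log2(9380)) = ceil(13.1954) = 14 bits


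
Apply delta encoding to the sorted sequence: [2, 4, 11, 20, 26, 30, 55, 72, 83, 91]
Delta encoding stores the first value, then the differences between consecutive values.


First value: 2
Deltas:
  4 - 2 = 2
  11 - 4 = 7
  20 - 11 = 9
  26 - 20 = 6
  30 - 26 = 4
  55 - 30 = 25
  72 - 55 = 17
  83 - 72 = 11
  91 - 83 = 8


Delta encoded: [2, 2, 7, 9, 6, 4, 25, 17, 11, 8]


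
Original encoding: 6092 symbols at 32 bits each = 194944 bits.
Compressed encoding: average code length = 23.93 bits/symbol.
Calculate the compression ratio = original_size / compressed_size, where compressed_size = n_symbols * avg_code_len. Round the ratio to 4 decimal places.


original_size = n_symbols * orig_bits = 6092 * 32 = 194944 bits
compressed_size = n_symbols * avg_code_len = 6092 * 23.93 = 145781.56 bits
ratio = original_size / compressed_size = 194944 / 145781.56 = 1.3372

Compression ratio = 1.3372


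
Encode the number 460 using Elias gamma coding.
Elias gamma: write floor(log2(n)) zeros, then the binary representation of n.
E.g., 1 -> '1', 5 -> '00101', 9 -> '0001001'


num_bits = floor(log2(460)) + 1 = 9
leading_zeros = num_bits - 1 = 8
binary(460) = 111001100

Elias gamma(460) = '00000000' + '111001100' = 00000000111001100 (17 bits)


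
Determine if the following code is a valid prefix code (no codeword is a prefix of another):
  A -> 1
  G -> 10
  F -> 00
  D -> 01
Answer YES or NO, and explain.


Checking each pair (does one codeword prefix another?):
  A='1' vs G='10': prefix -- VIOLATION

NO -- this is NOT a valid prefix code. A (1) is a prefix of G (10).


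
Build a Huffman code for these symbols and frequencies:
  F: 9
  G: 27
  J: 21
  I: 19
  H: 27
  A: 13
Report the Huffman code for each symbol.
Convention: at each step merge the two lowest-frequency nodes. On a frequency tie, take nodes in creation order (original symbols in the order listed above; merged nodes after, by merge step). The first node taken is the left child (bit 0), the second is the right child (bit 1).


Huffman tree construction:
Step 1: Merge F(9) + A(13) = 22
Step 2: Merge I(19) + J(21) = 40
Step 3: Merge (F+A)(22) + G(27) = 49
Step 4: Merge H(27) + (I+J)(40) = 67
Step 5: Merge ((F+A)+G)(49) + (H+(I+J))(67) = 116
Read each symbol's code off the tree from the root (left child = 0, right child = 1).

Codes:
  F: 000 (length 3)
  G: 01 (length 2)
  J: 111 (length 3)
  I: 110 (length 3)
  H: 10 (length 2)
  A: 001 (length 3)
Average code length: 294/116 = 2.5345 bits/symbol


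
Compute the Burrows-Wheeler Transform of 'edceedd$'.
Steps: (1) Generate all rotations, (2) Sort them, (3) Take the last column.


Rotations (sorted):
  0: $edceedd -> last char: d
  1: ceedd$ed -> last char: d
  2: d$edceed -> last char: d
  3: dceedd$e -> last char: e
  4: dd$edcee -> last char: e
  5: edceedd$ -> last char: $
  6: edd$edce -> last char: e
  7: eedd$edc -> last char: c


BWT = dddee$ec


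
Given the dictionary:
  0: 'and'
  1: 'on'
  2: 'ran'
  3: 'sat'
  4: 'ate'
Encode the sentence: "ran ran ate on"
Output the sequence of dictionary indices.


Look up each word in the dictionary:
  'ran' -> 2
  'ran' -> 2
  'ate' -> 4
  'on' -> 1

Encoded: [2, 2, 4, 1]


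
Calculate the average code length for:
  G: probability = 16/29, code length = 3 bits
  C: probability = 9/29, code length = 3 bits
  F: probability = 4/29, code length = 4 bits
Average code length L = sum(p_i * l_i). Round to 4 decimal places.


Weighted contributions p_i * l_i:
  G: (16/29) * 3 = 48/29
  C: (9/29) * 3 = 27/29
  F: (4/29) * 4 = 16/29
Sum = (48 + 27 + 16)/29 = 91/29

L = 91/29 = 3.1379 bits/symbol


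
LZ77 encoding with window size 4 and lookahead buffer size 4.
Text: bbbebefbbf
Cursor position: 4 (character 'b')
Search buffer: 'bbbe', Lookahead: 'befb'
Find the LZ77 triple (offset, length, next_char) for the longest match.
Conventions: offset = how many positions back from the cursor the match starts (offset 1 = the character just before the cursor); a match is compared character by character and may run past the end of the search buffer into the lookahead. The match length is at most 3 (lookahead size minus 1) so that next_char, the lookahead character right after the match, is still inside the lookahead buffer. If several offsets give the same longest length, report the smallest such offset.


Try each offset into the search buffer:
  offset=1 (pos 3, char 'e'): match length 0
  offset=2 (pos 2, char 'b'): match length 2
  offset=3 (pos 1, char 'b'): match length 1
  offset=4 (pos 0, char 'b'): match length 1
Longest match has length 2 at offset 2.
next_char = character at position 4 + 2 = 6 -> 'f'

Best match: offset=2, length=2 (matching 'be' starting at position 2)
LZ77 triple: (2, 2, 'f')
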